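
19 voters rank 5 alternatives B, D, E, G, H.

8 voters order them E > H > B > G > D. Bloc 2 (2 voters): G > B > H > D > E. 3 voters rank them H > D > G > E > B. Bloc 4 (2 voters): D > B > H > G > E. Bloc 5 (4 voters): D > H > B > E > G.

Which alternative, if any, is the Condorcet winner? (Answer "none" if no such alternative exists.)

Pairwise majorities:
B vs D: B is ranked higher on 8+2 = 10 ballots, D on 9. B wins 10–9.
B vs E: 8 to 11, E.
B vs G: 14 to 5, B.
B vs H: B preferred on 2+2 = 4 ballots; H wins 15–4.
D vs E: D is ranked higher on 2+3+2+4 = 11 ballots, E on 8. D wins 11–8.
D vs G: D is ranked higher on 3+2+4 = 9 ballots, G on 10. G wins 10–9.
D vs H: 2+4 = 6 for D, 13 for H — H by 13–6.
E vs G: E preferred on 8+4 = 12 ballots; E wins 12–7.
E vs H: 8 to 11, H.
G vs H: 2 to 17, H.
H wins every pairwise contest, so H is the Condorcet winner.

H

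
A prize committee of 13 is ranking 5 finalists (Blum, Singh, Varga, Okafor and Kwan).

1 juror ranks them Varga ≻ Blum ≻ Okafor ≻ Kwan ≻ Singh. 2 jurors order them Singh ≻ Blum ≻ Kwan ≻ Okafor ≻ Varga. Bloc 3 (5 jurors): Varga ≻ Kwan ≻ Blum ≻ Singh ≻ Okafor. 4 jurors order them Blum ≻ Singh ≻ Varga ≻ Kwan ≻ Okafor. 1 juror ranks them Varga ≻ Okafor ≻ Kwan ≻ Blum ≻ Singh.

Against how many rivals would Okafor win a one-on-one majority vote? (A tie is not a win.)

0

Okafor against each rival (13 jurors):
Okafor vs Blum: Okafor is ranked higher on 1 ballot, Blum on 12. Blum wins 12–1.
Okafor vs Singh: Okafor is ranked higher on 1+1 = 2 ballots, Singh on 11. Singh wins 11–2.
Okafor vs Varga: 2 to 11, Varga.
Okafor vs Kwan: Okafor is ranked higher on 1+1 = 2 ballots, Kwan on 11. Kwan wins 11–2.
Okafor beats no one; loses to Blum, Singh, Varga, Kwan — 0 pairwise wins.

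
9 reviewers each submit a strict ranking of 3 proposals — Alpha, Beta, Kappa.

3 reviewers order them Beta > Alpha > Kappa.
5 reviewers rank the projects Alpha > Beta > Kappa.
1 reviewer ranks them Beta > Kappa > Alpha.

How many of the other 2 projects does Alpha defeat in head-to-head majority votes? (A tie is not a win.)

2

Alpha against each rival (9 reviewers):
Alpha vs Beta: 5 to 4, Alpha.
Alpha vs Kappa: Alpha wins 8–1.
Alpha beats Beta, Kappa — 2 pairwise wins.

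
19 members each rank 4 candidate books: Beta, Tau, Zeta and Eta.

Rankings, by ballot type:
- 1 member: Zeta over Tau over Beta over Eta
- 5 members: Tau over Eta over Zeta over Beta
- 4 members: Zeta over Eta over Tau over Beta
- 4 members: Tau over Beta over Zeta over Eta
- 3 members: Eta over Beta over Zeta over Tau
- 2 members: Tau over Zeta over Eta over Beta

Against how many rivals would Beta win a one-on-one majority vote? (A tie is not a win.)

0

Beta against each rival (19 members):
Beta vs Tau: 3 for Beta, 16 for Tau — Tau by 16–3.
Beta vs Zeta: 7 to 12, Zeta.
Beta vs Eta: Eta, 14–5.
Beta beats no one; loses to Tau, Zeta, Eta — 0 pairwise wins.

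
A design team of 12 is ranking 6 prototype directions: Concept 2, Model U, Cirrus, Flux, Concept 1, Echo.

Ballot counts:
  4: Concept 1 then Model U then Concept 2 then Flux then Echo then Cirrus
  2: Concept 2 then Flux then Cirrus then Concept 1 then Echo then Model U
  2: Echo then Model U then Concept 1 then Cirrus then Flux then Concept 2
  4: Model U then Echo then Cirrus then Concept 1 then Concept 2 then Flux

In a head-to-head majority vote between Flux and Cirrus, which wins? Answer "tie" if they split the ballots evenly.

Ballots ranking Flux above Cirrus: 4 + 2 = 6.
Ballots ranking Cirrus above Flux: 12 − 6 = 6.
6–6: the pair ties.

tie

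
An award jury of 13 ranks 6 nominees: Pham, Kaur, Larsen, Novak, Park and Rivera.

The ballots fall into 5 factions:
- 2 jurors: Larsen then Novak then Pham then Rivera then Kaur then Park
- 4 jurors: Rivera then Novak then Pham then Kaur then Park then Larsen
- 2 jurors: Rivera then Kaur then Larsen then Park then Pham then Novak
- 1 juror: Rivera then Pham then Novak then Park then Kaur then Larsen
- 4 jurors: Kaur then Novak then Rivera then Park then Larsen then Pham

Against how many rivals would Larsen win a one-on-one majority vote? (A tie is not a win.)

1

Larsen against each rival (13 jurors):
Larsen vs Pham: Larsen is ranked higher on 2+2+4 = 8 ballots, Pham on 5. Larsen wins 8–5.
Larsen vs Kaur: Kaur, 11–2.
Larsen vs Novak: Larsen preferred on 2+2 = 4 ballots; Novak wins 9–4.
Larsen vs Park: 2+2 = 4 for Larsen, 9 for Park — Park by 9–4.
Larsen vs Rivera: 2 to 11, Rivera.
Larsen beats Pham; loses to Kaur, Novak, Park, Rivera — 1 pairwise win.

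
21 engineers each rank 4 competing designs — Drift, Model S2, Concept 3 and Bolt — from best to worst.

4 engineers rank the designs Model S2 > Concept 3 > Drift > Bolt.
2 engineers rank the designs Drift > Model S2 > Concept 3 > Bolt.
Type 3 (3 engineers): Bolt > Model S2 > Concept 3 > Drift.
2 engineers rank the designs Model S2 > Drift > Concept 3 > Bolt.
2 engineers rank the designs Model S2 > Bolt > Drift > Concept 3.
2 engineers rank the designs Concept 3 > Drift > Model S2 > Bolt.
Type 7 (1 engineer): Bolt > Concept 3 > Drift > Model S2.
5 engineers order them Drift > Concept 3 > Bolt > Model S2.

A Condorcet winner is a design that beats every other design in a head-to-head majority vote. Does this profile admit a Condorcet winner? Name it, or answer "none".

Model S2

Check each pair by majority over 21 ballots:
Drift vs Model S2: Model S2 wins 11–10.
Drift–Concept 3: Drift 11–10.
Drift vs Bolt: Drift, 15–6.
Model S2–Concept 3: Model S2 13–8.
Model S2 vs Bolt: Model S2 wins 12–9.
Concept 3 vs Bolt: Concept 3 wins 15–6.
Model S2 wins every pairwise contest, so Model S2 is the Condorcet winner.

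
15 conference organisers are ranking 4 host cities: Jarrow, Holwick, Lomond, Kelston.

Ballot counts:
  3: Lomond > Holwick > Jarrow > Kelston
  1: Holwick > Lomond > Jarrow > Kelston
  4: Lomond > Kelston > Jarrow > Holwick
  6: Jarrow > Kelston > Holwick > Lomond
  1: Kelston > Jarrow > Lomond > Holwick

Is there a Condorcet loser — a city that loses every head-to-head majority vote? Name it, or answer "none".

Holwick

Pairwise majorities:
Jarrow vs Holwick: 4+6+1 = 11 for Jarrow, 4 for Holwick — Jarrow by 11–4.
Jarrow–Lomond: Lomond 8–7.
Jarrow vs Kelston: 10 to 5, Jarrow.
Holwick vs Lomond: Lomond, 8–7.
Holwick vs Kelston: 3+1 = 4 for Holwick, 11 for Kelston — Kelston by 11–4.
Lomond vs Kelston: Lomond is ranked higher on 3+1+4 = 8 ballots, Kelston on 7. Lomond wins 8–7.
Holwick is beaten in every head-to-head and is the Condorcet loser.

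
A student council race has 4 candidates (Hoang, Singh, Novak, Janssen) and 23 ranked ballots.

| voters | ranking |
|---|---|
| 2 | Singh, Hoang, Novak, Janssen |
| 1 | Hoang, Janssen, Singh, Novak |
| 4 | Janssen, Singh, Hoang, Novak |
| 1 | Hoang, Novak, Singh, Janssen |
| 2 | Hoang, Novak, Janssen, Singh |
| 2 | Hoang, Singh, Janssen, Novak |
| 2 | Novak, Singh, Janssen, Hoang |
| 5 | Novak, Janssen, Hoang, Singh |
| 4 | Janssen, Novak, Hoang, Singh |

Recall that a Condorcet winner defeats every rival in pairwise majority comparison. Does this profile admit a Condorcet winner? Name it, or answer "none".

none

Head-to-head results (23 voters):
Hoang vs Singh: Hoang wins 15–8.
Hoang vs Novak: Hoang, 12–11.
Hoang–Janssen: Janssen 15–8.
Singh vs Novak: Novak wins 14–9.
Singh vs Janssen: Janssen wins 16–7.
Novak vs Janssen: Novak wins 12–11.
No candidate is unbeaten: Hoang loses to Janssen; Singh loses to Hoang; Novak loses to Hoang; Janssen loses to Novak. In particular Hoang beats Novak beats Janssen beats Hoang is a majority cycle — no Condorcet winner exists.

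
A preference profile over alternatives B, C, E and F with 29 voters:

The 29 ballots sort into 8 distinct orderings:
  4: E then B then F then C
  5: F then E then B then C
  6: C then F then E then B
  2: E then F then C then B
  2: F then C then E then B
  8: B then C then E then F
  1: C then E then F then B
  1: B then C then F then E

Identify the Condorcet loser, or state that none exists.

none

Head-to-head results (29 voters):
B vs C: B, 18–11.
B vs E: 9 to 20, E.
B–F: F 16–13.
C vs E: 6+2+8+1+1 = 18 for C, 11 for E — C by 18–11.
C vs F: C preferred on 6+8+1+1 = 16 ballots; C wins 16–13.
E vs F: E wins 15–14.
No alternative is winless: B beats C; C beats E; E beats B; F beats B. There is no Condorcet loser.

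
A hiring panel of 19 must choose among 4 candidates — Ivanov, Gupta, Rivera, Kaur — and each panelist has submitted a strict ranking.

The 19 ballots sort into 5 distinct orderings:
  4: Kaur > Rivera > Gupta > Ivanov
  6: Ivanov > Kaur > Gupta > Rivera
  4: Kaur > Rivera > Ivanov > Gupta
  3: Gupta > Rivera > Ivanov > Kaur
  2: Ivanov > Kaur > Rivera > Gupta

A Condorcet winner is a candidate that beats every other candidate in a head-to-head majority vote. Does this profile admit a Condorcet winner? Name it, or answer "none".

none

Head-to-head results (19 committee members):
Ivanov vs Gupta: 12 to 7, Ivanov.
Ivanov–Rivera: Rivera 11–8.
Ivanov vs Kaur: Ivanov, 11–8.
Gupta vs Rivera: Rivera, 10–9.
Gupta vs Kaur: 3 for Gupta, 16 for Kaur — Kaur by 16–3.
Rivera vs Kaur: Kaur wins 16–3.
Every candidate loses at least once (Ivanov loses to Rivera; Gupta loses to Ivanov; Rivera loses to Kaur; Kaur loses to Ivanov). The majority relation contains the cycle Ivanov beats Kaur beats Rivera beats Ivanov, so there is no Condorcet winner.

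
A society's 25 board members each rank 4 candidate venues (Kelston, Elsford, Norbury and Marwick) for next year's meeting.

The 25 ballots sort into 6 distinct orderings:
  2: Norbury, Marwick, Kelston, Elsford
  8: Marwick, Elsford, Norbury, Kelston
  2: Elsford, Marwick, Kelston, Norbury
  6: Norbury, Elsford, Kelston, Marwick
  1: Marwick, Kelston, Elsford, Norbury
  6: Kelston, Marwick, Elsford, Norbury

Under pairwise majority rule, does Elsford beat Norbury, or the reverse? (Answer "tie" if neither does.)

Ballots ranking Elsford above Norbury: 8 + 2 + 1 + 6 = 17.
Ballots ranking Norbury above Elsford: 25 − 17 = 8.
Elsford wins the head-to-head 17–8.

Elsford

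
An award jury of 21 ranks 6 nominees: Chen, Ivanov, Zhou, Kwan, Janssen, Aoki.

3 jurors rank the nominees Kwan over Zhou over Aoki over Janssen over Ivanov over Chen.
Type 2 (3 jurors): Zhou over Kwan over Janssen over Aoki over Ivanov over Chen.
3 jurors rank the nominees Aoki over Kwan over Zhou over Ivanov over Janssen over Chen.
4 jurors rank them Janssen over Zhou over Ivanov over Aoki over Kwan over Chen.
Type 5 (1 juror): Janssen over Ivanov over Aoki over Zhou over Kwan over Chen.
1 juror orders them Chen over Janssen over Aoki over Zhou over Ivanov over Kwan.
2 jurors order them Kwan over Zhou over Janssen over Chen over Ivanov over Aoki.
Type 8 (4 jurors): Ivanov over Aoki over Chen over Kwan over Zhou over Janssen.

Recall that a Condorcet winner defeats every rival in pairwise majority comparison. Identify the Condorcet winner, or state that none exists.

none

Check each pair by majority over 21 ballots:
Chen vs Ivanov: 3 to 18, Ivanov.
Chen vs Zhou: 1+4 = 5 for Chen, 16 for Zhou — Zhou by 16–5.
Chen–Kwan: Kwan 16–5.
Chen vs Janssen: Janssen, 16–5.
Chen vs Aoki: Aoki, 18–3.
Ivanov vs Zhou: 5 to 16, Zhou.
Ivanov vs Kwan: 10 to 11, Kwan.
Ivanov–Janssen: Janssen 14–7.
Ivanov vs Aoki: 4+1+2+4 = 11 for Ivanov, 10 for Aoki — Ivanov by 11–10.
Zhou vs Kwan: 3+4+1+1 = 9 for Zhou, 12 for Kwan — Kwan by 12–9.
Zhou vs Janssen: Zhou, 15–6.
Zhou vs Aoki: Zhou wins 12–9.
Kwan vs Janssen: Kwan, 15–6.
Kwan vs Aoki: Kwan is ranked higher on 3+3+2 = 8 ballots, Aoki on 13. Aoki wins 13–8.
Janssen vs Aoki: 3+4+1+1+2 = 11 for Janssen, 10 for Aoki — Janssen by 11–10.
Every nominee loses at least once (Chen loses to Ivanov; Ivanov loses to Zhou; Zhou loses to Kwan; Kwan loses to Aoki; Janssen loses to Zhou; Aoki loses to Ivanov). The majority relation contains the cycle Ivanov beats Aoki beats Kwan beats Ivanov, so there is no Condorcet winner.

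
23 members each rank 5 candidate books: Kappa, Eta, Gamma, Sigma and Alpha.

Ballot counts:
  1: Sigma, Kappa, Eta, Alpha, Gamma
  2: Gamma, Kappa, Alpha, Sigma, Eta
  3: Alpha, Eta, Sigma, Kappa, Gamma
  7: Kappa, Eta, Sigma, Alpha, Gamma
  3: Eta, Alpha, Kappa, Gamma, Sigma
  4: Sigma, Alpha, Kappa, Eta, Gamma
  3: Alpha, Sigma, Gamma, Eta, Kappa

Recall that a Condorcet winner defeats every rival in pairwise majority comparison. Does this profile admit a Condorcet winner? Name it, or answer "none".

Head-to-head results (23 members):
Kappa vs Eta: 1+2+7+4 = 14 for Kappa, 9 for Eta — Kappa by 14–9.
Kappa vs Gamma: 1+3+7+3+4 = 18 for Kappa, 5 for Gamma — Kappa by 18–5.
Kappa vs Sigma: Kappa preferred on 2+7+3 = 12 ballots; Kappa wins 12–11.
Kappa vs Alpha: 1+2+7 = 10 for Kappa, 13 for Alpha — Alpha by 13–10.
Eta vs Gamma: 1+3+7+3+4 = 18 for Eta, 5 for Gamma — Eta by 18–5.
Eta vs Sigma: Eta preferred on 3+7+3 = 13 ballots; Eta wins 13–10.
Eta vs Alpha: Eta preferred on 1+7+3 = 11 ballots; Alpha wins 12–11.
Gamma vs Sigma: Gamma is ranked higher on 2+3 = 5 ballots, Sigma on 18. Sigma wins 18–5.
Gamma vs Alpha: 2 for Gamma, 21 for Alpha — Alpha by 21–2.
Sigma vs Alpha: Sigma preferred on 1+7+4 = 12 ballots; Sigma wins 12–11.
No book is unbeaten: Kappa loses to Alpha; Eta loses to Kappa; Gamma loses to Kappa; Sigma loses to Kappa; Alpha loses to Sigma. In particular Kappa beats Sigma beats Alpha beats Kappa is a majority cycle — no Condorcet winner exists.

none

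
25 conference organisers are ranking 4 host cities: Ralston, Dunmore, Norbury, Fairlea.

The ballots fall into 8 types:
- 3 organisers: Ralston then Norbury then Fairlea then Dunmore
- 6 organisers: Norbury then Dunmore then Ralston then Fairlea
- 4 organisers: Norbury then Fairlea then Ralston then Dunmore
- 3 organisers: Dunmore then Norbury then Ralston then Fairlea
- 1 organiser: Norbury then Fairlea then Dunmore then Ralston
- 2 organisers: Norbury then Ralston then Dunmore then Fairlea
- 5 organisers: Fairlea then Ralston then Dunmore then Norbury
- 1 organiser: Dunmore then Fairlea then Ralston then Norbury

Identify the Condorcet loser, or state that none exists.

Pairwise majorities:
Ralston vs Dunmore: Ralston preferred on 3+4+2+5 = 14 ballots; Ralston wins 14–11.
Ralston vs Norbury: Norbury, 16–9.
Ralston vs Fairlea: Ralston preferred on 3+6+3+2 = 14 ballots; Ralston wins 14–11.
Dunmore vs Norbury: Norbury, 16–9.
Dunmore vs Fairlea: Dunmore preferred on 6+3+2+1 = 12 ballots; Fairlea wins 13–12.
Norbury vs Fairlea: Norbury, 19–6.
Only Dunmore has no wins; Dunmore is the Condorcet loser.

Dunmore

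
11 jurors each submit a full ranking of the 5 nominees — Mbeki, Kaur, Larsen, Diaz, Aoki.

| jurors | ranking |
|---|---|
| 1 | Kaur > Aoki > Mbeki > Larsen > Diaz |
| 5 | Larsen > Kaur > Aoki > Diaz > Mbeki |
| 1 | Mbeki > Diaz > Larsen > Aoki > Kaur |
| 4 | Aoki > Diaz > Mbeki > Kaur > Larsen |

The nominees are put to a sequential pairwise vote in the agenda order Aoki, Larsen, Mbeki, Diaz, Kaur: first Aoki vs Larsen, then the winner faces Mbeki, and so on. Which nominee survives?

Round 1: Aoki vs Larsen — 5–6, Larsen advances.
Round 2: Larsen vs Mbeki — 5–6, Mbeki advances.
Round 3: Mbeki vs Diaz — 2–9, Diaz advances.
Round 4: Diaz vs Kaur — 5–6, Kaur advances.
Kaur survives the agenda.

Kaur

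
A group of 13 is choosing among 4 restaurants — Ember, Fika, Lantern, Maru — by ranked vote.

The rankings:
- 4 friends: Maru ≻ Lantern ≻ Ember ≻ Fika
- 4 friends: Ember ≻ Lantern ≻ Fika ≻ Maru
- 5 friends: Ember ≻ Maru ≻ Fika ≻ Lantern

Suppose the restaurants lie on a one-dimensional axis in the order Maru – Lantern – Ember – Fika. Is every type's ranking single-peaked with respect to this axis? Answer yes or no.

Axis positions: Maru=1, Lantern=2, Ember=3, Fika=4.
Type 1 (peak Maru at position 1): ranking walks positions 1-2-3-4, expanding outward from the peak — single-peaked.
Type 2 (peak Ember at position 3): ranking walks positions 3-2-4-1, expanding outward from the peak — single-peaked.
Type 3: ranking walks positions 3-1-4-2; Maru is ranked above Lantern even though Lantern lies between Maru and the peak Ember on the axis — preferences dip and rise again. Not single-peaked.
Type 3 violates single-peakedness, so the profile is not single-peaked on this axis.

no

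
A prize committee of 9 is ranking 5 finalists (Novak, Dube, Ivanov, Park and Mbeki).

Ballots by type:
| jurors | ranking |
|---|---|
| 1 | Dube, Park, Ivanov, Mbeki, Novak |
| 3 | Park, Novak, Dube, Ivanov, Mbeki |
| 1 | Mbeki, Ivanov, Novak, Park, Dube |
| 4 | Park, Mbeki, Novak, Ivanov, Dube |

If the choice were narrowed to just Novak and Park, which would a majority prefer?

Ballots ranking Novak above Park: 1.
Ballots ranking Park above Novak: 9 − 1 = 8.
Park wins the head-to-head 8–1.

Park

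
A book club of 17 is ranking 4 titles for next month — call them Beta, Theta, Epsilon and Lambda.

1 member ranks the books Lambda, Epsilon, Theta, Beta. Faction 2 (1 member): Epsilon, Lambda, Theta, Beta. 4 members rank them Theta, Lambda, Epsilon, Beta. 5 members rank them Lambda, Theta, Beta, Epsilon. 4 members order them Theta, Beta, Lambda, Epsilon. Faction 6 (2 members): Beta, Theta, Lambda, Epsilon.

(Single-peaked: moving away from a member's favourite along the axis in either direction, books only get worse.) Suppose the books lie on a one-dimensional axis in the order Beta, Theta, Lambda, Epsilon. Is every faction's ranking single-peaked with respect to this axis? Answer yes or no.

Axis positions: Beta=1, Theta=2, Lambda=3, Epsilon=4.
Faction 1 (peak Lambda at position 3): ranking walks positions 3-4-2-1, expanding outward from the peak — single-peaked.
Faction 2 (peak Epsilon at position 4): ranking walks positions 4-3-2-1, expanding outward from the peak — single-peaked.
Faction 3 (peak Theta at position 2): ranking walks positions 2-3-4-1, expanding outward from the peak — single-peaked.
Faction 4 (peak Lambda at position 3): ranking walks positions 3-2-1-4, expanding outward from the peak — single-peaked.
Faction 5 (peak Theta at position 2): ranking walks positions 2-1-3-4, expanding outward from the peak — single-peaked.
Faction 6 (peak Beta at position 1): ranking walks positions 1-2-3-4, expanding outward from the peak — single-peaked.
Every ranking is single-peaked on this axis.

yes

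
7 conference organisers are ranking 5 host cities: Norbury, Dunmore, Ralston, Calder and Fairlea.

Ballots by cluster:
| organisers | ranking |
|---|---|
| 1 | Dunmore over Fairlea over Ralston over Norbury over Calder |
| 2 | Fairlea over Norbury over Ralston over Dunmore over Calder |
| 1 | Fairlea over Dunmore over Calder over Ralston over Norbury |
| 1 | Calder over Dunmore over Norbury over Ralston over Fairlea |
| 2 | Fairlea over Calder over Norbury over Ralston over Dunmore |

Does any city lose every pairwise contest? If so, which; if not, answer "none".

Head-to-head results (7 organisers):
Norbury vs Dunmore: 4 to 3, Norbury.
Norbury vs Ralston: 2+1+2 = 5 for Norbury, 2 for Ralston — Norbury by 5–2.
Norbury vs Calder: 3 to 4, Calder.
Norbury vs Fairlea: Fairlea wins 6–1.
Dunmore vs Ralston: Dunmore is ranked higher on 1+1+1 = 3 ballots, Ralston on 4. Ralston wins 4–3.
Dunmore vs Calder: 1+2+1 = 4 for Dunmore, 3 for Calder — Dunmore by 4–3.
Dunmore vs Fairlea: Fairlea, 5–2.
Ralston vs Calder: Calder, 4–3.
Ralston vs Fairlea: 1 to 6, Fairlea.
Calder–Fairlea: Fairlea 6–1.
No city is winless: Norbury beats Dunmore; Dunmore beats Calder; Ralston beats Dunmore; Calder beats Norbury; Fairlea beats Norbury. There is no Condorcet loser.

none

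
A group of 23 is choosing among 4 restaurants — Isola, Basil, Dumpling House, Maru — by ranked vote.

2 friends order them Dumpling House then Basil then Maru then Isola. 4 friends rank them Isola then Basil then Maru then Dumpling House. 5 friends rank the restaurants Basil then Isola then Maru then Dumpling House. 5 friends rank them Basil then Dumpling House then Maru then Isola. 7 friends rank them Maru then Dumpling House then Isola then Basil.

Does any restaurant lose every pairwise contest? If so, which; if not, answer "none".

Isola

Pairwise majorities:
Isola–Basil: Basil 12–11.
Isola vs Dumpling House: Dumpling House, 14–9.
Isola vs Maru: Maru wins 14–9.
Basil vs Dumpling House: Basil wins 14–9.
Basil vs Maru: 2+4+5+5 = 16 for Basil, 7 for Maru — Basil by 16–7.
Dumpling House vs Maru: Maru, 16–7.
Isola loses to every other restaurant — it is the Condorcet loser.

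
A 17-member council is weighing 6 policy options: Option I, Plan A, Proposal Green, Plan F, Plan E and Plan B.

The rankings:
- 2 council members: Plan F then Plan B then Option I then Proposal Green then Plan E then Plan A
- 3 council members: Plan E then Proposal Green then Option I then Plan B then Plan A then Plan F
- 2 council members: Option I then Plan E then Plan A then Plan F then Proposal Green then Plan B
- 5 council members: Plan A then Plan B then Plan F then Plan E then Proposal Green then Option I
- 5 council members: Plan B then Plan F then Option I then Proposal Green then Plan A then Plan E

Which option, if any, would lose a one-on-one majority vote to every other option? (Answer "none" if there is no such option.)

Pairwise majorities:
Option I–Plan A: Option I 12–5.
Option I–Proposal Green: Option I 9–8.
Option I–Plan F: Plan F 12–5.
Option I vs Plan E: 2+2+5 = 9 for Option I, 8 for Plan E — Option I by 9–8.
Option I vs Plan B: Plan B wins 12–5.
Plan A–Proposal Green: Proposal Green 10–7.
Plan A vs Plan F: Plan A preferred on 3+2+5 = 10 ballots; Plan A wins 10–7.
Plan A vs Plan E: Plan A wins 10–7.
Plan A vs Plan B: Plan A preferred on 2+5 = 7 ballots; Plan B wins 10–7.
Proposal Green vs Plan F: Proposal Green is ranked higher on 3 ballots, Plan F on 14. Plan F wins 14–3.
Proposal Green vs Plan E: 2+5 = 7 for Proposal Green, 10 for Plan E — Plan E by 10–7.
Proposal Green vs Plan B: Plan B, 12–5.
Plan F vs Plan E: 12 to 5, Plan F.
Plan F vs Plan B: Plan F preferred on 2+2 = 4 ballots; Plan B wins 13–4.
Plan E vs Plan B: Plan B, 12–5.
Every option wins at least one matchup (Option I beats Plan A; Plan A beats Plan F; Proposal Green beats Plan A; Plan F beats Option I; Plan E beats Proposal Green; Plan B beats Option I), so there is no Condorcet loser.

none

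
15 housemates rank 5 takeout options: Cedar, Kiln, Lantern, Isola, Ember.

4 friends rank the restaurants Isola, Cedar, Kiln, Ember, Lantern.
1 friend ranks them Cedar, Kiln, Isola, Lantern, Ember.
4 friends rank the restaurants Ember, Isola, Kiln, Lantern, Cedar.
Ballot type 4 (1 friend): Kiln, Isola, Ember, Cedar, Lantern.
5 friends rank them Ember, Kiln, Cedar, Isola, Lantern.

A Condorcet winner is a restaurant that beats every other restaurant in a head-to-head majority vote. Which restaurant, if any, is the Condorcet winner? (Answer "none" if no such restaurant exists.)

Head-to-head results (15 friends):
Cedar–Kiln: Kiln 10–5.
Cedar vs Lantern: Cedar is ranked higher on 4+1+1+5 = 11 ballots, Lantern on 4. Cedar wins 11–4.
Cedar vs Isola: 6 to 9, Isola.
Cedar vs Ember: 4+1 = 5 for Cedar, 10 for Ember — Ember by 10–5.
Kiln vs Lantern: Kiln is ranked higher on 4+1+4+1+5 = 15 ballots, Lantern on 0. Kiln wins 15–0.
Kiln vs Isola: Kiln is ranked higher on 1+1+5 = 7 ballots, Isola on 8. Isola wins 8–7.
Kiln vs Ember: 6 to 9, Ember.
Lantern–Isola: Isola 15–0.
Lantern vs Ember: 1 to 14, Ember.
Isola vs Ember: Isola is ranked higher on 4+1+1 = 6 ballots, Ember on 9. Ember wins 9–6.
Ember defeats every rival head-to-head and is the Condorcet winner.

Ember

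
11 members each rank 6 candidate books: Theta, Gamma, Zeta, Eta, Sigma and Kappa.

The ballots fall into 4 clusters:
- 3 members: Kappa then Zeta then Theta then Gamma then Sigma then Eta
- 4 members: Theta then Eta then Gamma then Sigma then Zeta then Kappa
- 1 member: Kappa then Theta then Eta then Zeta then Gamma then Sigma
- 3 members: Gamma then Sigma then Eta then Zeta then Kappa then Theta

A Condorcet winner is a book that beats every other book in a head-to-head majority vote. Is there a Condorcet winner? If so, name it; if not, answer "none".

Pairwise majorities:
Theta vs Gamma: 3+4+1 = 8 for Theta, 3 for Gamma — Theta by 8–3.
Theta–Zeta: Zeta 6–5.
Theta vs Eta: Theta is ranked higher on 3+4+1 = 8 ballots, Eta on 3. Theta wins 8–3.
Theta–Sigma: Theta 8–3.
Theta–Kappa: Kappa 7–4.
Gamma vs Zeta: 7 to 4, Gamma.
Gamma vs Eta: Gamma is ranked higher on 3+3 = 6 ballots, Eta on 5. Gamma wins 6–5.
Gamma vs Sigma: Gamma, 11–0.
Gamma vs Kappa: Gamma preferred on 4+3 = 7 ballots; Gamma wins 7–4.
Zeta vs Eta: Zeta is ranked higher on 3 ballots, Eta on 8. Eta wins 8–3.
Zeta–Sigma: Sigma 7–4.
Zeta vs Kappa: Zeta, 7–4.
Eta vs Sigma: 5 to 6, Sigma.
Eta vs Kappa: Eta is ranked higher on 4+3 = 7 ballots, Kappa on 4. Eta wins 7–4.
Sigma vs Kappa: Sigma is ranked higher on 4+3 = 7 ballots, Kappa on 4. Sigma wins 7–4.
No book is unbeaten: Theta loses to Zeta; Gamma loses to Theta; Zeta loses to Gamma; Eta loses to Theta; Sigma loses to Theta; Kappa loses to Gamma. In particular Theta → Gamma → Zeta → Theta is a majority cycle — no Condorcet winner exists.

none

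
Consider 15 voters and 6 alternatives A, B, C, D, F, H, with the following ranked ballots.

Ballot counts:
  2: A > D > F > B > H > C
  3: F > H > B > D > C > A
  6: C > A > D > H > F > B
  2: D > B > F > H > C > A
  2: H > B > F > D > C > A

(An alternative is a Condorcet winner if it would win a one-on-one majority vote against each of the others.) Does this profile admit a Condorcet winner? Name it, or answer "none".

none

Head-to-head results (15 voters):
A–B: A 8–7.
A–C: C 13–2.
A vs D: A, 8–7.
A–F: A 8–7.
A–H: A 8–7.
B vs C: B wins 9–6.
B vs D: D, 10–5.
B–F: F 11–4.
B vs H: H, 11–4.
C vs D: D wins 9–6.
C vs F: F wins 9–6.
C vs H: H, 9–6.
D–F: D 10–5.
D vs H: D, 10–5.
F–H: H 8–7.
Every alternative loses at least once (A loses to C; B loses to A; C loses to B; D loses to A; F loses to A; H loses to A). The majority relation contains the cycle A → B → C → A, so there is no Condorcet winner.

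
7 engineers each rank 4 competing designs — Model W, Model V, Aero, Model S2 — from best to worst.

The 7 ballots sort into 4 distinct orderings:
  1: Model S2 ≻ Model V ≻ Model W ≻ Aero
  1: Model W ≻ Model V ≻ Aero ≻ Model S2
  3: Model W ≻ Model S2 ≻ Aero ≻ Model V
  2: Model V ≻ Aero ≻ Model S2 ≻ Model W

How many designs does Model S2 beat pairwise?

2

Model S2 against each rival (7 engineers):
Model S2–Model W: Model W 4–3.
Model S2 vs Model V: 1+3 = 4 for Model S2, 3 for Model V — Model S2 by 4–3.
Model S2 vs Aero: Model S2 preferred on 1+3 = 4 ballots; Model S2 wins 4–3.
Model S2 beats Model V, Aero; loses to Model W — 2 pairwise wins.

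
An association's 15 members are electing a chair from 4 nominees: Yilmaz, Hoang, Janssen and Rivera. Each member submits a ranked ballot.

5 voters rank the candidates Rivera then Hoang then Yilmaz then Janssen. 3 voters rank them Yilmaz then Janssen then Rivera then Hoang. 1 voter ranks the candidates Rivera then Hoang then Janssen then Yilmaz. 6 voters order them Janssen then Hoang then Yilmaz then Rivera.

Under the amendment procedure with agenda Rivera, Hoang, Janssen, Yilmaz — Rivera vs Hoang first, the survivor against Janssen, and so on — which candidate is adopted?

Yilmaz

Round 1: Rivera vs Hoang — 9–6, Rivera advances.
Round 2: Rivera vs Janssen — 6–9, Janssen advances.
Round 3: Janssen vs Yilmaz — 7–8, Yilmaz advances.
Yilmaz survives the agenda.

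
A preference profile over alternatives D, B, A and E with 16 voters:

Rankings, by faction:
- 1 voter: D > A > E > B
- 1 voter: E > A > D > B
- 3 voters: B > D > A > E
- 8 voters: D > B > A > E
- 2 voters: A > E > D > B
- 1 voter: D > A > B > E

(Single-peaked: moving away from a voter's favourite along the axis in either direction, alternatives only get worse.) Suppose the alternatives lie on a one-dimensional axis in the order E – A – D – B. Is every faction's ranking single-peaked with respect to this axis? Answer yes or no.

yes

Axis positions: E=1, A=2, D=3, B=4.
Faction 1 (peak D at position 3): ranking walks positions 3-2-1-4, expanding outward from the peak — single-peaked.
Faction 2 (peak E at position 1): ranking walks positions 1-2-3-4, expanding outward from the peak — single-peaked.
Faction 3 (peak B at position 4): ranking walks positions 4-3-2-1, expanding outward from the peak — single-peaked.
Faction 4 (peak D at position 3): ranking walks positions 3-4-2-1, expanding outward from the peak — single-peaked.
Faction 5 (peak A at position 2): ranking walks positions 2-1-3-4, expanding outward from the peak — single-peaked.
Faction 6 (peak D at position 3): ranking walks positions 3-2-4-1, expanding outward from the peak — single-peaked.
Every ranking is single-peaked on this axis.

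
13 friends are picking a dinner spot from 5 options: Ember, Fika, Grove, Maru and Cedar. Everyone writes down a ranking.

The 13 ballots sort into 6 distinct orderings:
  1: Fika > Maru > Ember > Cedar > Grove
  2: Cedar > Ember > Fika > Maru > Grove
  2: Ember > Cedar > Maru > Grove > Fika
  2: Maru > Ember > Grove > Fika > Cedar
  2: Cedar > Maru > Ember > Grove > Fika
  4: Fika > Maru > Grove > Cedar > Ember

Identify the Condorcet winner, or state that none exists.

Head-to-head results (13 friends):
Ember vs Fika: 8 to 5, Ember.
Ember vs Grove: Ember is ranked higher on 1+2+2+2+2 = 9 ballots, Grove on 4. Ember wins 9–4.
Ember–Maru: Maru 9–4.
Ember–Cedar: Cedar 8–5.
Fika–Grove: Fika 7–6.
Fika vs Maru: Fika, 7–6.
Fika vs Cedar: 1+2+4 = 7 for Fika, 6 for Cedar — Fika by 7–6.
Grove vs Maru: Grove is ranked higher on 0 ballots, Maru on 13. Maru wins 13–0.
Grove vs Cedar: Grove preferred on 2+4 = 6 ballots; Cedar wins 7–6.
Maru–Cedar: Maru 7–6.
No restaurant is unbeaten: Ember loses to Maru; Fika loses to Ember; Grove loses to Ember; Maru loses to Fika; Cedar loses to Fika. In particular Ember → Fika → Maru → Ember is a majority cycle — no Condorcet winner exists.

none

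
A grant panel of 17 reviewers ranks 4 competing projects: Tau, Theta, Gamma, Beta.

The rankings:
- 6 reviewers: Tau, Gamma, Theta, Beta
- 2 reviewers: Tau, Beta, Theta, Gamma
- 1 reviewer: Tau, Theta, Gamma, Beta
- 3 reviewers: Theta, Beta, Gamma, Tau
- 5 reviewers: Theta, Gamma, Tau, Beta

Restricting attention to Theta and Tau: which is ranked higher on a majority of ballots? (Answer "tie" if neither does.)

Ballots ranking Theta above Tau: 3 + 5 = 8.
Ballots ranking Tau above Theta: 17 − 8 = 9.
Tau wins the head-to-head 9–8.

Tau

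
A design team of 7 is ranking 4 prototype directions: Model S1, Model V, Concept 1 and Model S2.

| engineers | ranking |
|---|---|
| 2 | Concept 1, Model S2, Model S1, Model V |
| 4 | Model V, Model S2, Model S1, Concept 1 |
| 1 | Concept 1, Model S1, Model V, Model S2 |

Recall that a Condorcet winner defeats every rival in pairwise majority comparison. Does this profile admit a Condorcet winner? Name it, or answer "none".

Check each pair by majority over 7 ballots:
Model S1 vs Model V: Model V, 4–3.
Model S1 vs Concept 1: Model S1 wins 4–3.
Model S1 vs Model S2: Model S2 wins 6–1.
Model V vs Concept 1: Model V wins 4–3.
Model V vs Model S2: Model V wins 5–2.
Concept 1 vs Model S2: Model S2, 4–3.
Model V wins every pairwise contest, so Model V is the Condorcet winner.

Model V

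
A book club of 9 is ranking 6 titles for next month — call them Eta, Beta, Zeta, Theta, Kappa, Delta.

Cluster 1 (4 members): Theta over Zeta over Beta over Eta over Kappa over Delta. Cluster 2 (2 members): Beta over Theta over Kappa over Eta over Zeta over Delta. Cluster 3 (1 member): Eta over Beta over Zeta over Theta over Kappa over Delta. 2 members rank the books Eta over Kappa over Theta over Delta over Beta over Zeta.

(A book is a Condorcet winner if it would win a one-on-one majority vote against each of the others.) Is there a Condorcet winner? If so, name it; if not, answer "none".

Theta

Head-to-head results (9 members):
Eta vs Beta: 3 to 6, Beta.
Eta vs Zeta: Eta wins 5–4.
Eta vs Theta: Theta wins 6–3.
Eta–Kappa: Eta 7–2.
Eta vs Delta: Eta is ranked higher on 4+2+1+2 = 9 ballots, Delta on 0. Eta wins 9–0.
Beta–Zeta: Beta 5–4.
Beta vs Theta: 3 to 6, Theta.
Beta vs Kappa: Beta wins 7–2.
Beta–Delta: Beta 7–2.
Zeta–Theta: Theta 8–1.
Zeta vs Kappa: 4+1 = 5 for Zeta, 4 for Kappa — Zeta by 5–4.
Zeta–Delta: Zeta 7–2.
Theta vs Kappa: Theta wins 7–2.
Theta–Delta: Theta 9–0.
Kappa vs Delta: Kappa, 9–0.
Only Theta has no losses; Theta is the Condorcet winner.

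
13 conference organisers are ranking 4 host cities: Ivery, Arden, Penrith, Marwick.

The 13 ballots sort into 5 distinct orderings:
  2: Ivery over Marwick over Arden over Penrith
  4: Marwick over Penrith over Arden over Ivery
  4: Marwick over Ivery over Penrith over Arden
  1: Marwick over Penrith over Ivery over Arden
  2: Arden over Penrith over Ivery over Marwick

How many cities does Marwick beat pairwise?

Marwick against each rival (13 organisers):
Marwick vs Ivery: 4+4+1 = 9 for Marwick, 4 for Ivery — Marwick by 9–4.
Marwick vs Arden: 11 to 2, Marwick.
Marwick–Penrith: Marwick 11–2.
Marwick beats Ivery, Arden, Penrith — 3 pairwise wins.

3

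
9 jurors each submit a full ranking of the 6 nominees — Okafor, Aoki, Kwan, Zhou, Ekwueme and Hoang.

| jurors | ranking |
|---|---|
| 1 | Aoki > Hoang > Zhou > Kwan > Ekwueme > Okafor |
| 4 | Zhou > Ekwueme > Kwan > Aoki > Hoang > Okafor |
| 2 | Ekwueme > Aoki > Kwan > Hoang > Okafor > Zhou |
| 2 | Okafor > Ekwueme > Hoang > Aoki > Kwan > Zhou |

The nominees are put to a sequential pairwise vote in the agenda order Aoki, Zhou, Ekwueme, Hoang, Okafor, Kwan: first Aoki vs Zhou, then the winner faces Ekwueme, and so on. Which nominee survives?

Round 1: Aoki vs Zhou — 5–4, Aoki advances.
Round 2: Aoki vs Ekwueme — 1–8, Ekwueme advances.
Round 3: Ekwueme vs Hoang — 8–1, Ekwueme advances.
Round 4: Ekwueme vs Okafor — 7–2, Ekwueme advances.
Round 5: Ekwueme vs Kwan — 8–1, Ekwueme advances.
The agenda winner is Ekwueme.

Ekwueme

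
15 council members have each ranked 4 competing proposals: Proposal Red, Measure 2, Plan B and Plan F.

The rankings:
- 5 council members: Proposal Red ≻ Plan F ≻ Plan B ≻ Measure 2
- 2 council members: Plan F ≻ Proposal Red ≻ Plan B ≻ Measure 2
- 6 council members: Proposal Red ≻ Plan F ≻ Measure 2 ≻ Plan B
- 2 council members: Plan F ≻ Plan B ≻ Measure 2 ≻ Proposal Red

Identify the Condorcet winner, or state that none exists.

Pairwise majorities:
Proposal Red vs Measure 2: 13 to 2, Proposal Red.
Proposal Red vs Plan B: Proposal Red preferred on 5+2+6 = 13 ballots; Proposal Red wins 13–2.
Proposal Red vs Plan F: Proposal Red is ranked higher on 5+6 = 11 ballots, Plan F on 4. Proposal Red wins 11–4.
Measure 2 vs Plan B: Measure 2 is ranked higher on 6 ballots, Plan B on 9. Plan B wins 9–6.
Measure 2 vs Plan F: Measure 2 is ranked higher on 0 ballots, Plan F on 15. Plan F wins 15–0.
Plan B vs Plan F: 0 for Plan B, 15 for Plan F — Plan F by 15–0.
Only Proposal Red has no losses; Proposal Red is the Condorcet winner.

Proposal Red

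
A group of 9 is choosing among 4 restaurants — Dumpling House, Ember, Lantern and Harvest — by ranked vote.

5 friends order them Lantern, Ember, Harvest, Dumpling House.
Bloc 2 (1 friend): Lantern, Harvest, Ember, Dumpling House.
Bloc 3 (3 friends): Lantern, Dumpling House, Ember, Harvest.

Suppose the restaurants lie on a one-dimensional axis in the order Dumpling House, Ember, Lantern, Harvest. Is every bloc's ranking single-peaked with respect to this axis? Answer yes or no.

no

Axis positions: Dumpling House=1, Ember=2, Lantern=3, Harvest=4.
Bloc 1 (peak Lantern at position 3): ranking walks positions 3-2-4-1, expanding outward from the peak — single-peaked.
Bloc 2 (peak Lantern at position 3): ranking walks positions 3-4-2-1, expanding outward from the peak — single-peaked.
Bloc 3: ranking walks positions 3-1-2-4; Dumpling House is ranked above Ember even though Ember lies between Dumpling House and the peak Lantern on the axis — preferences dip and rise again. Not single-peaked.
Bloc 3 violates single-peakedness, so the profile is not single-peaked on this axis.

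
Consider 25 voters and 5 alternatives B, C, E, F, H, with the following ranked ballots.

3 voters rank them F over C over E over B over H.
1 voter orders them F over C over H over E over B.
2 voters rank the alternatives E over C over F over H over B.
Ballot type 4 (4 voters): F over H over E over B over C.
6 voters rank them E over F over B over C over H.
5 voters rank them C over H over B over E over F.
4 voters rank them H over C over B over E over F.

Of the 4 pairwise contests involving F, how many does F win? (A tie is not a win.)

3

F against each rival (25 voters):
F vs B: F preferred on 3+1+2+4+6 = 16 ballots; F wins 16–9.
F vs C: F, 14–11.
F vs E: 8 to 17, E.
F vs H: F preferred on 3+1+2+4+6 = 16 ballots; F wins 16–9.
F beats B, C, H; loses to E — 3 pairwise wins.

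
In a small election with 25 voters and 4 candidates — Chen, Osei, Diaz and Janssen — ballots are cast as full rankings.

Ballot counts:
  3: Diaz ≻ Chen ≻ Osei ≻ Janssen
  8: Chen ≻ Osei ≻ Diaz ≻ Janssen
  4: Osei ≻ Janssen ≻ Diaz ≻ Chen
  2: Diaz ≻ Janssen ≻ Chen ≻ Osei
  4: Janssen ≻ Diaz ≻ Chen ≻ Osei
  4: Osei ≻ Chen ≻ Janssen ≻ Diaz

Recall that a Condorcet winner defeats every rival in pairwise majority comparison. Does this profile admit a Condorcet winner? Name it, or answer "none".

Check each pair by majority over 25 ballots:
Chen vs Osei: Chen is ranked higher on 3+8+2+4 = 17 ballots, Osei on 8. Chen wins 17–8.
Chen vs Diaz: Diaz, 13–12.
Chen vs Janssen: Chen wins 15–10.
Osei vs Diaz: 8+4+4 = 16 for Osei, 9 for Diaz — Osei by 16–9.
Osei vs Janssen: 3+8+4+4 = 19 for Osei, 6 for Janssen — Osei by 19–6.
Diaz vs Janssen: Diaz, 13–12.
Every candidate loses at least once (Chen loses to Diaz; Osei loses to Chen; Diaz loses to Osei; Janssen loses to Chen). The majority relation contains the cycle Chen → Osei → Diaz → Chen, so there is no Condorcet winner.

none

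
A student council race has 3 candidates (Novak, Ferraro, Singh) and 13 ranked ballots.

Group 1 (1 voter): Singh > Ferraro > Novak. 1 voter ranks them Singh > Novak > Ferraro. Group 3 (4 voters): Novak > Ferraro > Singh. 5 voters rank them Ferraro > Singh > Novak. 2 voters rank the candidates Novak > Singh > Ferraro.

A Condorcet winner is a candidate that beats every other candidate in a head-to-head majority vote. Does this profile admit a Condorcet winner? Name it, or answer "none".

none

Check each pair by majority over 13 ballots:
Novak vs Ferraro: Novak is ranked higher on 1+4+2 = 7 ballots, Ferraro on 6. Novak wins 7–6.
Novak vs Singh: 6 to 7, Singh.
Ferraro vs Singh: Ferraro is ranked higher on 4+5 = 9 ballots, Singh on 4. Ferraro wins 9–4.
Each candidate drops at least one matchup (Novak loses to Singh; Ferraro loses to Novak; Singh loses to Ferraro); the cycle Novak beats Ferraro beats Singh beats Novak rules out a Condorcet winner.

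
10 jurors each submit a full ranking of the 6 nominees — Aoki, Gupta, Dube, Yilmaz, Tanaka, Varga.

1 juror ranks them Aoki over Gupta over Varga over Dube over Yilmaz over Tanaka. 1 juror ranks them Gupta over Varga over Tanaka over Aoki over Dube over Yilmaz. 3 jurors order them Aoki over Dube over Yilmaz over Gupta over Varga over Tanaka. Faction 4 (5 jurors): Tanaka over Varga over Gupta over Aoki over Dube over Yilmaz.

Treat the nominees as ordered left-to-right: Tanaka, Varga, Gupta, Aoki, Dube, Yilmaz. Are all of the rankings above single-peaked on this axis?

Axis positions: Tanaka=1, Varga=2, Gupta=3, Aoki=4, Dube=5, Yilmaz=6.
Faction 1 (peak Aoki at position 4): ranking walks positions 4-3-2-5-6-1, expanding outward from the peak — single-peaked.
Faction 2 (peak Gupta at position 3): ranking walks positions 3-2-1-4-5-6, expanding outward from the peak — single-peaked.
Faction 3 (peak Aoki at position 4): ranking walks positions 4-5-6-3-2-1, expanding outward from the peak — single-peaked.
Faction 4 (peak Tanaka at position 1): ranking walks positions 1-2-3-4-5-6, expanding outward from the peak — single-peaked.
Every ranking is single-peaked on this axis.

yes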